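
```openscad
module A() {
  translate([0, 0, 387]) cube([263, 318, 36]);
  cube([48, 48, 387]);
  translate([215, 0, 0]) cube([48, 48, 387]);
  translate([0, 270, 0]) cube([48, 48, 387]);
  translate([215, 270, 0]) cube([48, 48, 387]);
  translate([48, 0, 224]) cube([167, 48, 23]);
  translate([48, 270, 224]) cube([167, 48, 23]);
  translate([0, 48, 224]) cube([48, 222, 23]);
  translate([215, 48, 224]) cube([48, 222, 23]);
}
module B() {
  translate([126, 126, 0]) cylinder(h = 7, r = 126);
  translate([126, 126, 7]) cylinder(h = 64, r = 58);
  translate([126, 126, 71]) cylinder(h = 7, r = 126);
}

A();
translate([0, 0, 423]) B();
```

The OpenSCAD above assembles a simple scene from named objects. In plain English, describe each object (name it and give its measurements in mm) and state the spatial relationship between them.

A is a simple wooden stool: a rectangular seat 263 mm (x) by 318 mm (y), 36 mm thick, top face at z = 423 mm, on four square legs, each 48×48 mm in cross-section. The legs rest on z = 0, each flush with a corner of the seat. Four stretchers, 48 mm wide and 23 mm tall, connect adjacent legs with their undersides at z = 224 mm, each running between the inner faces of the legs it joins and aligned with the legs' outer faces on the other axis.

B is a spool: two coaxial disc flanges of radius 126 mm and thickness 7 mm, joined by a core cylinder of radius 58 mm and height 64 mm. The lower flange rests on z = 0 and the three cylinders share a vertical axis.

The spool is on top of the stool.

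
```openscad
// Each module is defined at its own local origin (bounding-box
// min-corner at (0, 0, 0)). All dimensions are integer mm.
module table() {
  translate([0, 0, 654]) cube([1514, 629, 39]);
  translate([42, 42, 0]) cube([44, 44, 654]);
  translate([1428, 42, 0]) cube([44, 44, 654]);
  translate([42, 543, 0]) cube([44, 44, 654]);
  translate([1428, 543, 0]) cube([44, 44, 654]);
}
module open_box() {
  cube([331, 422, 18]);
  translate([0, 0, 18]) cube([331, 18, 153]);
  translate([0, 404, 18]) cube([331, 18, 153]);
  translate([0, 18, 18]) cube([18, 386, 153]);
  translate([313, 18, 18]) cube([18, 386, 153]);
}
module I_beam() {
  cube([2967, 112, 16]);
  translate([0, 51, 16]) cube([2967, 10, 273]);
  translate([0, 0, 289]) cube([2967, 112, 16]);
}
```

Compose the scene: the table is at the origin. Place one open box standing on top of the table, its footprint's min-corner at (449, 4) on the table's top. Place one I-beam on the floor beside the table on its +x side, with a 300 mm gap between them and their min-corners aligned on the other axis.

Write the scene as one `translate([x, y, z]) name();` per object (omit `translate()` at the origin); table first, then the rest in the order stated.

table();
translate([449, 4, 693]) open_box();
translate([1814, 0, 0]) I_beam();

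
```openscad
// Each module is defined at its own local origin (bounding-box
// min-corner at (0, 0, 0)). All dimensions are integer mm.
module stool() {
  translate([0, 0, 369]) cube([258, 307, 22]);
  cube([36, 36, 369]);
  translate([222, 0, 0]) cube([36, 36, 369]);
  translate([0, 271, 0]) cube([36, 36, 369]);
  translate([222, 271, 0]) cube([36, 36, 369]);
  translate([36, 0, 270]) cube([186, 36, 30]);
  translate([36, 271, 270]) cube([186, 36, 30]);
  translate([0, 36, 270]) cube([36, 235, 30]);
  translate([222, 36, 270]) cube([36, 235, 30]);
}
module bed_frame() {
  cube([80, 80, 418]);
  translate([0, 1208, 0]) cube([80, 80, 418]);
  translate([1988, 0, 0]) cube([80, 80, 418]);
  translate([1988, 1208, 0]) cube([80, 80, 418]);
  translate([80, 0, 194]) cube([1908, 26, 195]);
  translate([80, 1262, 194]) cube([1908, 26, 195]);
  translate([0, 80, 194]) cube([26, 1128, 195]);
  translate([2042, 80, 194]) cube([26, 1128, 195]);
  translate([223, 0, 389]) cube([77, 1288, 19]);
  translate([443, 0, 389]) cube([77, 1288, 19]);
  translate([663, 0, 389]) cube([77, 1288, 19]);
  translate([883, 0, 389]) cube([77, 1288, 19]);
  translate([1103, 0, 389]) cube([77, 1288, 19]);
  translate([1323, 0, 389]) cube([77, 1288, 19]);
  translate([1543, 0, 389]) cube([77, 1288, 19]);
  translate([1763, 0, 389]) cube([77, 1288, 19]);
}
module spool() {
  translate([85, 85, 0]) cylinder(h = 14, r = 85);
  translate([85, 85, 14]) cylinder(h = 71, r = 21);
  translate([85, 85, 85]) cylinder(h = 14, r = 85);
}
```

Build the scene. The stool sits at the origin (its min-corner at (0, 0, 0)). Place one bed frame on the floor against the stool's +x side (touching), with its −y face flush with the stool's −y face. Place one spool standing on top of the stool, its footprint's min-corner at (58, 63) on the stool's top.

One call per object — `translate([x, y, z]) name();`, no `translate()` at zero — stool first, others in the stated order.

stool();
translate([258, 0, 0]) bed_frame();
translate([58, 63, 391]) spool();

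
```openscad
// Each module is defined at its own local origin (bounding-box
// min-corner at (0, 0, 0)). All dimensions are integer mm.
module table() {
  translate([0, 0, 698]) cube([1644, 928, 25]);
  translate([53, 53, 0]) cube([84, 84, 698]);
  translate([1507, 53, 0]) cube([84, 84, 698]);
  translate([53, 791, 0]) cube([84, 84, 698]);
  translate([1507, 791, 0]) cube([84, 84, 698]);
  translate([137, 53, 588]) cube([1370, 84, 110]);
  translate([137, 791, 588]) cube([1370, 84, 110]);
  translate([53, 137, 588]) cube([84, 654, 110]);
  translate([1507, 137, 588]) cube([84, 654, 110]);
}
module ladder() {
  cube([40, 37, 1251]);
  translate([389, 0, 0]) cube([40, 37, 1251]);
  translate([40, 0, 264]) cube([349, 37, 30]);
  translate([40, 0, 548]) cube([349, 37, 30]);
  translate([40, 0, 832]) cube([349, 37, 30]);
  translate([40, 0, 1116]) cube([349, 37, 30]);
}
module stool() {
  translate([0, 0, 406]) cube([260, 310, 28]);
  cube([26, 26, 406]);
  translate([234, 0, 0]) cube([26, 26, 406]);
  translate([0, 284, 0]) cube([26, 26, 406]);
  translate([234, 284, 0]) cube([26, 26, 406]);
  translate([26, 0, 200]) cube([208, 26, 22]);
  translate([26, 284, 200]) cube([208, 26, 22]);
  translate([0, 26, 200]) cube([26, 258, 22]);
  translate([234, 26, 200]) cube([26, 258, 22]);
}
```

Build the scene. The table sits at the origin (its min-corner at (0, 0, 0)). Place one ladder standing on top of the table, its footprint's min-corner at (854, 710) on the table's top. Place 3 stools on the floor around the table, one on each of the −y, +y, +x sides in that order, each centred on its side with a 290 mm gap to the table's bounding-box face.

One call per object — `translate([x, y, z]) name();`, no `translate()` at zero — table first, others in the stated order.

table();
translate([854, 710, 723]) ladder();
translate([692, -600, 0]) stool();
translate([692, 1218, 0]) stool();
translate([1934, 309, 0]) stool();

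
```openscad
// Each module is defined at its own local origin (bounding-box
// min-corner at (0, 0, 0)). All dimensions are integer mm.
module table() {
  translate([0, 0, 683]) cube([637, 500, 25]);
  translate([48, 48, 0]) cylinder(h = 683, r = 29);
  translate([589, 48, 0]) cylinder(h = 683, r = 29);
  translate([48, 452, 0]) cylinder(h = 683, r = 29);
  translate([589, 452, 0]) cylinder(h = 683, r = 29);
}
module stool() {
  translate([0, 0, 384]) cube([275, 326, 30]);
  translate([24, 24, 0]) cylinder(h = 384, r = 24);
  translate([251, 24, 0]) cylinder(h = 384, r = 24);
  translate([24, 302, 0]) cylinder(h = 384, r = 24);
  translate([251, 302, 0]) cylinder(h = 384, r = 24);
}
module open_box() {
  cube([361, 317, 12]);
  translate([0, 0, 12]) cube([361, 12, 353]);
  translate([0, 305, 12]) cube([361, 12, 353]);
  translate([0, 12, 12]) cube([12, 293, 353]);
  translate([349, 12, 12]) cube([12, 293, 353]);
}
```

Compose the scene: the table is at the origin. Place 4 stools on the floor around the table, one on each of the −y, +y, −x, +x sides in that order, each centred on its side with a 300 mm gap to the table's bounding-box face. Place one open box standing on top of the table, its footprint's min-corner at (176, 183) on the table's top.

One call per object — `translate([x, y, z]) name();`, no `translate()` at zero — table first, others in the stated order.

table();
translate([181, -626, 0]) stool();
translate([181, 800, 0]) stool();
translate([-575, 87, 0]) stool();
translate([937, 87, 0]) stool();
translate([176, 183, 708]) open_box();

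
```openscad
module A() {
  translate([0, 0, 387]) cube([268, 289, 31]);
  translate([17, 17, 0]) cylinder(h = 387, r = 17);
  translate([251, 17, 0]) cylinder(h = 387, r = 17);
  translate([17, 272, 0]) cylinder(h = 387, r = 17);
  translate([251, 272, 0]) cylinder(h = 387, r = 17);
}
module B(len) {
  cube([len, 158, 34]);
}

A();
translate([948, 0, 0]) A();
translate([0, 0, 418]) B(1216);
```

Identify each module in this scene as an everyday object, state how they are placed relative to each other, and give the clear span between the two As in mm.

Second stool starts at x = 948; first ends at x = 268; clear span = 948 − 268 = 680 mm.

A is a stool. B is a beam. A beam spans the tops of two stools. The clear span between the two stools is 680 mm.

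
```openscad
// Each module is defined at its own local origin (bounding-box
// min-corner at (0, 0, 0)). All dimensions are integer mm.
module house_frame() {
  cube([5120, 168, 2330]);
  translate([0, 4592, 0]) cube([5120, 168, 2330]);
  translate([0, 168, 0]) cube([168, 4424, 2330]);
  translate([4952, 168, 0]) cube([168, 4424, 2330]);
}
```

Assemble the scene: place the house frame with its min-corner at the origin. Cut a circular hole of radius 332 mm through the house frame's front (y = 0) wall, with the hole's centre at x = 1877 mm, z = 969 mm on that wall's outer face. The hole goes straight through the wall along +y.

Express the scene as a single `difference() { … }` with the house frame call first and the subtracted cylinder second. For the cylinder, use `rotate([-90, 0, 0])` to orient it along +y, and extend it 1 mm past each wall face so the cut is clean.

difference() {
  house_frame();
  translate([1877, -1, 969]) rotate([-90, 0, 0]) cylinder(h = 170, r = 332);
}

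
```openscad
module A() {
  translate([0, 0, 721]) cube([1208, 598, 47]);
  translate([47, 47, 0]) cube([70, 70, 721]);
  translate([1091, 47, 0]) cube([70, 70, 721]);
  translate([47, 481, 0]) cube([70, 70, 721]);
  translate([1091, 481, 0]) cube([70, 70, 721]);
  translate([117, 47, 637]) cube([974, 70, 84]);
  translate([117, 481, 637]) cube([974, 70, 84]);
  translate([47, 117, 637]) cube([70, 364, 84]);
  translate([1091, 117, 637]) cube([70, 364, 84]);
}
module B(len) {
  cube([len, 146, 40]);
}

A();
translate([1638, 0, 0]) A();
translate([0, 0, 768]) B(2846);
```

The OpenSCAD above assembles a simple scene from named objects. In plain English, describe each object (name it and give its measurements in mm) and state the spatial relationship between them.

A is a rectangular dining table. The top is 1208×598×47 mm with its upper surface at z = 768 mm. It stands on four 70×70 mm square legs, each inset 47 mm from the nearest pair of top edges, running from the floor to the underside of the top. Four apron rails, 70 mm thick and 84 mm tall, run between adjacent legs with their top edges flush with the underside of the top and their outer faces flush with the legs' outer faces.

B is a rectangular beam 2846 mm long (x), 146 mm deep (y), 40 mm thick (z).

The beam spans the tops of two tables placed 430 mm apart, resting at z = 768 mm.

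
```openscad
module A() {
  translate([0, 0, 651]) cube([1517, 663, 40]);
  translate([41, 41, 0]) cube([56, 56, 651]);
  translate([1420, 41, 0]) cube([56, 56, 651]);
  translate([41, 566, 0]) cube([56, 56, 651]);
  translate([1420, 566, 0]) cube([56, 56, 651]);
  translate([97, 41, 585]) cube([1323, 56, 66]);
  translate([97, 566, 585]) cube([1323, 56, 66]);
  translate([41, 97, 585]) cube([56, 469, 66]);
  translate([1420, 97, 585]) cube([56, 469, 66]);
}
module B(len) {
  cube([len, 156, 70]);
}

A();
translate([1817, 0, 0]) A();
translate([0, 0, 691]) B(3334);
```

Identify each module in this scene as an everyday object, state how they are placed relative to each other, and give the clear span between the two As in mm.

A is a table. B is a beam. A beam spans the tops of two tables. The clear span between the two tables is 300 mm.

Second table starts at x = 1817; first ends at x = 1517; clear span = 1817 − 1517 = 300 mm.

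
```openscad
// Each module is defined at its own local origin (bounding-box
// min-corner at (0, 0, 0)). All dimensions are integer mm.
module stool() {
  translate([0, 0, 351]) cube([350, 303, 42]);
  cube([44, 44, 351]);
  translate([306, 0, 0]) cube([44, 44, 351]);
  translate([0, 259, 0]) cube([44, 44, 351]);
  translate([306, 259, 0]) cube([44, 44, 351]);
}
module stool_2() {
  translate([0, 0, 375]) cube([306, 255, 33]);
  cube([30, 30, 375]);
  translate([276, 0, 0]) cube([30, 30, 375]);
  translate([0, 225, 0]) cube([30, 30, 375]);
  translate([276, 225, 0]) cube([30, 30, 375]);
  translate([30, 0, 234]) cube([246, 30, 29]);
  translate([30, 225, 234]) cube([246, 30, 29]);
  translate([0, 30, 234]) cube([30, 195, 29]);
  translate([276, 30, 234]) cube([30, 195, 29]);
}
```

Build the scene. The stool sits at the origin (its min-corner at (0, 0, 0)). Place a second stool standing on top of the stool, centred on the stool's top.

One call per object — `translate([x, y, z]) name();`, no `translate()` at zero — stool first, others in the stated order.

stool();
translate([22, 24, 393]) stool_2();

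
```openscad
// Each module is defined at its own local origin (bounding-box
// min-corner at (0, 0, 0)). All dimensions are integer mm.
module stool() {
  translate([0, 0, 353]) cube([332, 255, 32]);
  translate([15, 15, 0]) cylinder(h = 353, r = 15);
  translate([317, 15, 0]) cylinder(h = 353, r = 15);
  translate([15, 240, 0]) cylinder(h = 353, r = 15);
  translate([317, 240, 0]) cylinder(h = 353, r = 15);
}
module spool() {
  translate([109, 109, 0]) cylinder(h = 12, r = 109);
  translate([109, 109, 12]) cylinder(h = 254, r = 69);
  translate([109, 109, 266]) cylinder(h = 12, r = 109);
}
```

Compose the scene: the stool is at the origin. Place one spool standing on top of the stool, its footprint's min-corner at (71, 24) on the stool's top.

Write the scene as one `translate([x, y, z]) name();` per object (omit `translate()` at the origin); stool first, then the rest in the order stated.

stool();
translate([71, 24, 385]) spool();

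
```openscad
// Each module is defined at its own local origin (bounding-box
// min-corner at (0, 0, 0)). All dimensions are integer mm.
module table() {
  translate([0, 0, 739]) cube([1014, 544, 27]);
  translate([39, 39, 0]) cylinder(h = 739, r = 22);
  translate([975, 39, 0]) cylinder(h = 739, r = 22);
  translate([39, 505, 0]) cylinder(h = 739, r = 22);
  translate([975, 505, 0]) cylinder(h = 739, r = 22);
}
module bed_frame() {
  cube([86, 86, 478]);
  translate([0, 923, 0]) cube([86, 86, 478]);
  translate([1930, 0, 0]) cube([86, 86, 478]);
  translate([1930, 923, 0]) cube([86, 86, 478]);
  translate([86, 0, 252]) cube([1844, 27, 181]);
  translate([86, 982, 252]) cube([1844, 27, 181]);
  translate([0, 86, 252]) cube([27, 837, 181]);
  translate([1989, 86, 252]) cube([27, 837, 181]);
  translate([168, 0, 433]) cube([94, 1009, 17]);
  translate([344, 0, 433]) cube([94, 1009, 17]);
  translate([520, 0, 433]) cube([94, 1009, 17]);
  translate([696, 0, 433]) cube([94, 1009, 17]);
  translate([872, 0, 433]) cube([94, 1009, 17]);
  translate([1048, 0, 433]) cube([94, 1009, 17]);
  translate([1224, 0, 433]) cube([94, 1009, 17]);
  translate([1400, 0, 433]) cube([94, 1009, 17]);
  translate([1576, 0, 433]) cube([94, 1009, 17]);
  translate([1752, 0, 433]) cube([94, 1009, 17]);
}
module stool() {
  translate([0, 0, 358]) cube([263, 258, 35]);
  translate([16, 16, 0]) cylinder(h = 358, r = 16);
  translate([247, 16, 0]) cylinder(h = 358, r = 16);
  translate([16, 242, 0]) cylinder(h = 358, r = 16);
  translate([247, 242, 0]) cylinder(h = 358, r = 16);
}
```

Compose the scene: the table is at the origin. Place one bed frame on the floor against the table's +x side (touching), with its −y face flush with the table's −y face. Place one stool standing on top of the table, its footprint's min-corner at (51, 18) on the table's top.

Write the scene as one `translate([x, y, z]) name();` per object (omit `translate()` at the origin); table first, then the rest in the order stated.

table();
translate([1014, 0, 0]) bed_frame();
translate([51, 18, 766]) stool();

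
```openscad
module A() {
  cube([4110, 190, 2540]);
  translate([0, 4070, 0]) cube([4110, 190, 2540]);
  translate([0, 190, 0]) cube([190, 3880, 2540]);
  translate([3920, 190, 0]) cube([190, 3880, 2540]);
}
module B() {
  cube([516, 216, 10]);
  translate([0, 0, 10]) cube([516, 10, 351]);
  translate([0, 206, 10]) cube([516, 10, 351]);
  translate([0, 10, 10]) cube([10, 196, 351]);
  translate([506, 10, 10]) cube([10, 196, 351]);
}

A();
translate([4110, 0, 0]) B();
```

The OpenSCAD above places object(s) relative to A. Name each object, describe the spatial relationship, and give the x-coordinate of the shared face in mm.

A is a house frame. B is an open box. The open box is against the house frame's +x side, with their −y faces flush. The x-coordinate of the shared face is 4110 mm.

The house frame's +x face and the open box's −x face are both at x = 4110 mm.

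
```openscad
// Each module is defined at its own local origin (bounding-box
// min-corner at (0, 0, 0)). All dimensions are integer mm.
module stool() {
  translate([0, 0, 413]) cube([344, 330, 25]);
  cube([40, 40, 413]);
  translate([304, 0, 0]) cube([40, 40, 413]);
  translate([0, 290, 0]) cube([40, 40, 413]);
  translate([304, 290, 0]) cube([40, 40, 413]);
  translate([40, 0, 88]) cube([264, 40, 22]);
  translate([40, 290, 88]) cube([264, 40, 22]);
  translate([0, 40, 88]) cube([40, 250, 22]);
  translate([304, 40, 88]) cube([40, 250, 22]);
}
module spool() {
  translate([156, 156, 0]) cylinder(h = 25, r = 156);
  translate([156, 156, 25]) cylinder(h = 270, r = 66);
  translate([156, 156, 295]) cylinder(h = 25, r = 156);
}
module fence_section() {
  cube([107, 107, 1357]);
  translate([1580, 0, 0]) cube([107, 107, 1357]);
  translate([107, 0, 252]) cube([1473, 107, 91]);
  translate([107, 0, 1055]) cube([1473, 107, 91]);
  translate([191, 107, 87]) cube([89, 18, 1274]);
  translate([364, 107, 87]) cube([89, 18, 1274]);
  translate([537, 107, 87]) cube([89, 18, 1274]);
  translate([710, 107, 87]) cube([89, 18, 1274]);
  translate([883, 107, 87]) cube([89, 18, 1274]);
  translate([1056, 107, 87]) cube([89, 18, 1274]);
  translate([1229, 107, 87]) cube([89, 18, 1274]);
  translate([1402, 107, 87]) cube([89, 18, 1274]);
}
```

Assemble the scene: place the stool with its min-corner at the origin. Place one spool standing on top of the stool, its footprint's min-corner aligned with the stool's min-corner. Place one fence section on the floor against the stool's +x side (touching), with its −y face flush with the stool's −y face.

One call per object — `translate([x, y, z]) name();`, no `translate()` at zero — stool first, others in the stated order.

stool();
translate([0, 0, 438]) spool();
translate([344, 0, 0]) fence_section();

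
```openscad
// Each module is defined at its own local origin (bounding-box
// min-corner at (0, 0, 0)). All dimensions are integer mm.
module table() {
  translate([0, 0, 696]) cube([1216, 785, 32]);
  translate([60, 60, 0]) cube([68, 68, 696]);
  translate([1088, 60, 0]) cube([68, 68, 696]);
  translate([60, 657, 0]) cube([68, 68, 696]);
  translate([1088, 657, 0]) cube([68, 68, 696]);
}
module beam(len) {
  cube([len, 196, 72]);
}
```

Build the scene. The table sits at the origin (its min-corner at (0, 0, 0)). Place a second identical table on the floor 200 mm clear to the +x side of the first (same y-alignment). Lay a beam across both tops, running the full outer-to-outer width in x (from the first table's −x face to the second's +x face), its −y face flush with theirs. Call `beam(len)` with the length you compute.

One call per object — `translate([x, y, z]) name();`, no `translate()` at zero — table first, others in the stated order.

table();
translate([1416, 0, 0]) table();
translate([0, 0, 728]) beam(2632);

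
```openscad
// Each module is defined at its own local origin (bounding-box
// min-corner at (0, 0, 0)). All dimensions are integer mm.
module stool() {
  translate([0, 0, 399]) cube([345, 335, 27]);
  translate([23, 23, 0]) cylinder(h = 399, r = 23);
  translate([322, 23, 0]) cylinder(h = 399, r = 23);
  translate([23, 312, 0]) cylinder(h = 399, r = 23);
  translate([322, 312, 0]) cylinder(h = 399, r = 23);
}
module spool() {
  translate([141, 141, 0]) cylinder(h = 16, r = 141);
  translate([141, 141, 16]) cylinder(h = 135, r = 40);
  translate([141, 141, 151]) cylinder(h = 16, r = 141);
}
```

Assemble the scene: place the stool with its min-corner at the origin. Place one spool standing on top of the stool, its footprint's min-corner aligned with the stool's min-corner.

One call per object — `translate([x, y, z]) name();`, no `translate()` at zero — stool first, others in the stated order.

stool();
translate([0, 0, 426]) spool();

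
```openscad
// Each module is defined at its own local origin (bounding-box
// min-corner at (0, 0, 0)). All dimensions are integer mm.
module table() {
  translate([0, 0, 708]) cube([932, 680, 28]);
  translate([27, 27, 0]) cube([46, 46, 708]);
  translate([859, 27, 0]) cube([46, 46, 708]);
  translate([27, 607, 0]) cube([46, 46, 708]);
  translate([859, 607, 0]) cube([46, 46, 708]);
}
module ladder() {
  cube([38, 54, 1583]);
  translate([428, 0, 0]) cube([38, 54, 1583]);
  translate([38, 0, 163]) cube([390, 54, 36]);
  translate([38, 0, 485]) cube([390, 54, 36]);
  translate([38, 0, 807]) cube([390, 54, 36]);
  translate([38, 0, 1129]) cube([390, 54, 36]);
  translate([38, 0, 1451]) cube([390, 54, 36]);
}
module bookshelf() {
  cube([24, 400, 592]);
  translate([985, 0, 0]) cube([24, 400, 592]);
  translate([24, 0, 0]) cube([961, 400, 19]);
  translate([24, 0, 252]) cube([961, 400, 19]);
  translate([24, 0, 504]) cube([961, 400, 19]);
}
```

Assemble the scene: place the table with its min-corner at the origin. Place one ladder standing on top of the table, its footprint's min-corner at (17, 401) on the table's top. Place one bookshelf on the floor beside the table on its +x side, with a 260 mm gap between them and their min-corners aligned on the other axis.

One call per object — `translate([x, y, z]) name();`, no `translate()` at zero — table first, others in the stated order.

table();
translate([17, 401, 736]) ladder();
translate([1192, 0, 0]) bookshelf();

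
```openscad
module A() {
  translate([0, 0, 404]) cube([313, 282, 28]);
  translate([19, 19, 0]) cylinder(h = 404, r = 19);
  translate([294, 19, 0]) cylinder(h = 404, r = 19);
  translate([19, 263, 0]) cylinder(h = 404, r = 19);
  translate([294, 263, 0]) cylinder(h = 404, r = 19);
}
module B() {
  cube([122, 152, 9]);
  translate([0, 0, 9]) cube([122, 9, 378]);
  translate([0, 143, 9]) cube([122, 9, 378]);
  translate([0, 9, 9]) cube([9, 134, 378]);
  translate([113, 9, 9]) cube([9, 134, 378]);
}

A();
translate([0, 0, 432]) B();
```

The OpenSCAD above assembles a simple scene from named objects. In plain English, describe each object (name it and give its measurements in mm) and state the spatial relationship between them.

A is a simple wooden stool: a rectangular seat 313 mm (x) by 282 mm (y), 28 mm thick, top face at z = 432 mm, on four round legs, each 38 mm in diameter. The legs rest on z = 0, each leg's axis is inset half a diameter from the nearest pair of seat edges (so the leg's bounding box is flush with the corner).

B is an open-topped rectangular box: outside dimensions 122×152×387 mm, with a uniform wall and base thickness of 9 mm. The base is a full 122×152 slab on the floor; four walls sit on top of the base. The front and back walls (the −y and +y sides) span the full width; the two side walls fit between them.

The open box is on top of the stool.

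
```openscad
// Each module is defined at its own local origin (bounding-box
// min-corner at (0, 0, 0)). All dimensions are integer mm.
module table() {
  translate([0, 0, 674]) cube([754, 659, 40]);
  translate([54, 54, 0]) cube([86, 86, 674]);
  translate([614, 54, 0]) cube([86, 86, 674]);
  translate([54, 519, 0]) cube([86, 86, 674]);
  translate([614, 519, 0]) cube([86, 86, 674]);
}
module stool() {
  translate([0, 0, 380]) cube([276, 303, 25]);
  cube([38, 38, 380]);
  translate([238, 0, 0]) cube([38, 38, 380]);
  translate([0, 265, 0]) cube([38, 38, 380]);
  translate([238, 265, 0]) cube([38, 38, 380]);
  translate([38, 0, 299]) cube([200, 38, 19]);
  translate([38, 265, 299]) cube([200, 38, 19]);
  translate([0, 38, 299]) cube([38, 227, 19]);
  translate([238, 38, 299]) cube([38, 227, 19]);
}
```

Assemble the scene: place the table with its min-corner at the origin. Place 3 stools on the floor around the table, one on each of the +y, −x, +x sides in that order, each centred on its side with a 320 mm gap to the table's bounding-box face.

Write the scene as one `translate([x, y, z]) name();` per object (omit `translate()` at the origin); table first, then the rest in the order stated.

table();
translate([239, 979, 0]) stool();
translate([-596, 178, 0]) stool();
translate([1074, 178, 0]) stool();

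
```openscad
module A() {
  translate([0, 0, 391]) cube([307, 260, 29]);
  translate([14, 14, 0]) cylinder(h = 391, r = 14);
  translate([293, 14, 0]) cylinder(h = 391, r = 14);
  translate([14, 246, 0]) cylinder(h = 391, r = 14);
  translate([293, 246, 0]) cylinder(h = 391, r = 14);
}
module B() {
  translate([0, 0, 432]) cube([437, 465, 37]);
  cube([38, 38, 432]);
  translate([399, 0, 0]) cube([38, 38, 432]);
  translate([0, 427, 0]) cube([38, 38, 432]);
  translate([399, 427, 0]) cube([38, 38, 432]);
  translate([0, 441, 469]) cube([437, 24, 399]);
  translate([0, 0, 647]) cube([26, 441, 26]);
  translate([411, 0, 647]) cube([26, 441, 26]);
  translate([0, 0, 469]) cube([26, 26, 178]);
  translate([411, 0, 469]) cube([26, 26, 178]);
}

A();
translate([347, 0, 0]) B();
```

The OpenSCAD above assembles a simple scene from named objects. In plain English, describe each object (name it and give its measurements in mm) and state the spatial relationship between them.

A is a four-legged stool. The seat is a 307×260×29 mm slab whose top surface is at z = 420 mm; four round legs, each 28 mm in diameter, run from the floor (z = 0) to the underside of the seat, each leg's axis is inset half a diameter from the nearest pair of seat edges (so the leg's bounding box is flush with the corner).

B is a chair. The seat is a 437×465×37 mm slab with its top at z = 469 mm, on four 38×38 mm corner legs (flush with the seat edges, standing on z = 0). A flat backrest 24 mm thick, 399 mm tall, spans the full seat width and rises from the seat top along its +y edge, rear face flush with the rear of the seat. Two armrests of 26×26 mm section run along each side from the seat's front edge to the front of the backrest, top faces 204 mm above the seat top and outer faces flush with the seat's x-edges; a 26×26 mm post under the front of each armrest stands on the seat at the front corner.

The chair is on the floor beside the stool on its +x side.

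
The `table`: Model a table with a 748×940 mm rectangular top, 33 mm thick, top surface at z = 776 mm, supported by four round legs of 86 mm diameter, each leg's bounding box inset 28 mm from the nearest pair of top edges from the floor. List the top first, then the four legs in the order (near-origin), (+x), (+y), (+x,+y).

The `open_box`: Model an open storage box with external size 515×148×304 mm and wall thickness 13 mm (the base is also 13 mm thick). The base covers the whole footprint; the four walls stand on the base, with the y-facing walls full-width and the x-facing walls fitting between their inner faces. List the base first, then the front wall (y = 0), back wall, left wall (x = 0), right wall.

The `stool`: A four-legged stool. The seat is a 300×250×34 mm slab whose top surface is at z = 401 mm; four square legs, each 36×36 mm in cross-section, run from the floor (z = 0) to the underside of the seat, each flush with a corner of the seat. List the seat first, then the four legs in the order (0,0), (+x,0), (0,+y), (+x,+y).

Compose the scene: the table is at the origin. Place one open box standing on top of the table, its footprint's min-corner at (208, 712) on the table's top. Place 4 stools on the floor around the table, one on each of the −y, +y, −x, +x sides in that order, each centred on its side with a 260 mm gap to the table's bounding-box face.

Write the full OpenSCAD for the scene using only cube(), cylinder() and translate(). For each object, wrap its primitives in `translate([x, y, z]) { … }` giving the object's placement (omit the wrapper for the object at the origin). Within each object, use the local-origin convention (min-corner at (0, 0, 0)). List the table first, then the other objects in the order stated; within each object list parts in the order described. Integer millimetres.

translate([0, 0, 743]) cube([748, 940, 33]);
translate([71, 71, 0]) cylinder(h = 743, r = 43);
translate([677, 71, 0]) cylinder(h = 743, r = 43);
translate([71, 869, 0]) cylinder(h = 743, r = 43);
translate([677, 869, 0]) cylinder(h = 743, r = 43);
translate([208, 712, 776]) {
  cube([515, 148, 13]);
  translate([0, 0, 13]) cube([515, 13, 291]);
  translate([0, 135, 13]) cube([515, 13, 291]);
  translate([0, 13, 13]) cube([13, 122, 291]);
  translate([502, 13, 13]) cube([13, 122, 291]);
}
translate([224, -510, 0]) {
  translate([0, 0, 367]) cube([300, 250, 34]);
  cube([36, 36, 367]);
  translate([264, 0, 0]) cube([36, 36, 367]);
  translate([0, 214, 0]) cube([36, 36, 367]);
  translate([264, 214, 0]) cube([36, 36, 367]);
}
translate([224, 1200, 0]) {
  translate([0, 0, 367]) cube([300, 250, 34]);
  cube([36, 36, 367]);
  translate([264, 0, 0]) cube([36, 36, 367]);
  translate([0, 214, 0]) cube([36, 36, 367]);
  translate([264, 214, 0]) cube([36, 36, 367]);
}
translate([-560, 345, 0]) {
  translate([0, 0, 367]) cube([300, 250, 34]);
  cube([36, 36, 367]);
  translate([264, 0, 0]) cube([36, 36, 367]);
  translate([0, 214, 0]) cube([36, 36, 367]);
  translate([264, 214, 0]) cube([36, 36, 367]);
}
translate([1008, 345, 0]) {
  translate([0, 0, 367]) cube([300, 250, 34]);
  cube([36, 36, 367]);
  translate([264, 0, 0]) cube([36, 36, 367]);
  translate([0, 214, 0]) cube([36, 36, 367]);
  translate([264, 214, 0]) cube([36, 36, 367]);
}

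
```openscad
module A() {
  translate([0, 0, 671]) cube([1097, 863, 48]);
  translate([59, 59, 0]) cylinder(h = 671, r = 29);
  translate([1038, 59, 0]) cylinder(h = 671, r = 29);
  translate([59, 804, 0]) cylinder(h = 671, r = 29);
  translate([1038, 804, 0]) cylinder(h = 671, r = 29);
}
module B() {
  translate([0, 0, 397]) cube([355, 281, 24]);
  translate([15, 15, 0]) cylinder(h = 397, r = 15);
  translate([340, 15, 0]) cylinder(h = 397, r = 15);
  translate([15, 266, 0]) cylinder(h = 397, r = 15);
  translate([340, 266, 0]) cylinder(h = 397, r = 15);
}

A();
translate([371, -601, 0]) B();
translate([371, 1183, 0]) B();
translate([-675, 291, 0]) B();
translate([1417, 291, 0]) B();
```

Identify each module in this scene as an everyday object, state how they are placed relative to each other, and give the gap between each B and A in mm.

A is a table. B is a stool. Four stools sit around the table at the −y, +y, −x, +x sides. The gap between each stool and the table is 320 mm.

Each stool's nearest face is 320 mm from the table's bounding box.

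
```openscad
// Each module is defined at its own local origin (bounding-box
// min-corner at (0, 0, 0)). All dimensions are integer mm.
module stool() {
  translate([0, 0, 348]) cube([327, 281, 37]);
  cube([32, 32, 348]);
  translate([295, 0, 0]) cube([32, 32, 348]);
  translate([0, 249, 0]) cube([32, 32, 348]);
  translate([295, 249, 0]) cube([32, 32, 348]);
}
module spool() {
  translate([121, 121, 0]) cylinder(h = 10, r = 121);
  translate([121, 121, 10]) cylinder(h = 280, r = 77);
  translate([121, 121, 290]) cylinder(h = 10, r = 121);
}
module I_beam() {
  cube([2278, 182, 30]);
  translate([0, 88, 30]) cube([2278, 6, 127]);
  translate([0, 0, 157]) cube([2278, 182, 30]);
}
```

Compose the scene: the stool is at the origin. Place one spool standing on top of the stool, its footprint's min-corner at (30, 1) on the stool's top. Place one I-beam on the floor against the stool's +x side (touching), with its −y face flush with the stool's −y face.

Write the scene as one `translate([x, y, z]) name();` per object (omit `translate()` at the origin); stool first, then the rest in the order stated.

stool();
translate([30, 1, 385]) spool();
translate([327, 0, 0]) I_beam();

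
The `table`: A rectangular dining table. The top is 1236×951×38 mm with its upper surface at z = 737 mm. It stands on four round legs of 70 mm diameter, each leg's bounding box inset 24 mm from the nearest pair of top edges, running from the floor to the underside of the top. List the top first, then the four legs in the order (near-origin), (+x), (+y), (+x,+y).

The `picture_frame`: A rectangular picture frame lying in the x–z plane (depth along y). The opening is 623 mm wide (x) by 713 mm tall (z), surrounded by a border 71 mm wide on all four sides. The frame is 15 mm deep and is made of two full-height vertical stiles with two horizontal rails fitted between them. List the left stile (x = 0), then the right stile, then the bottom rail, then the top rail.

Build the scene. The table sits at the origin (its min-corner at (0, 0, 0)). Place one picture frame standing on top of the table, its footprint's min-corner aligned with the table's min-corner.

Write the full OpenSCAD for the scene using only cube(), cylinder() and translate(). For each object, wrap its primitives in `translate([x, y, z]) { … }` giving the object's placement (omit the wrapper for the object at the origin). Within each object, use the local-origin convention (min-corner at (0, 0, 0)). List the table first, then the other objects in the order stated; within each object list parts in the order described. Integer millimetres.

translate([0, 0, 699]) cube([1236, 951, 38]);
translate([59, 59, 0]) cylinder(h = 699, r = 35);
translate([1177, 59, 0]) cylinder(h = 699, r = 35);
translate([59, 892, 0]) cylinder(h = 699, r = 35);
translate([1177, 892, 0]) cylinder(h = 699, r = 35);
translate([0, 0, 737]) {
  cube([71, 15, 855]);
  translate([694, 0, 0]) cube([71, 15, 855]);
  translate([71, 0, 0]) cube([623, 15, 71]);
  translate([71, 0, 784]) cube([623, 15, 71]);
}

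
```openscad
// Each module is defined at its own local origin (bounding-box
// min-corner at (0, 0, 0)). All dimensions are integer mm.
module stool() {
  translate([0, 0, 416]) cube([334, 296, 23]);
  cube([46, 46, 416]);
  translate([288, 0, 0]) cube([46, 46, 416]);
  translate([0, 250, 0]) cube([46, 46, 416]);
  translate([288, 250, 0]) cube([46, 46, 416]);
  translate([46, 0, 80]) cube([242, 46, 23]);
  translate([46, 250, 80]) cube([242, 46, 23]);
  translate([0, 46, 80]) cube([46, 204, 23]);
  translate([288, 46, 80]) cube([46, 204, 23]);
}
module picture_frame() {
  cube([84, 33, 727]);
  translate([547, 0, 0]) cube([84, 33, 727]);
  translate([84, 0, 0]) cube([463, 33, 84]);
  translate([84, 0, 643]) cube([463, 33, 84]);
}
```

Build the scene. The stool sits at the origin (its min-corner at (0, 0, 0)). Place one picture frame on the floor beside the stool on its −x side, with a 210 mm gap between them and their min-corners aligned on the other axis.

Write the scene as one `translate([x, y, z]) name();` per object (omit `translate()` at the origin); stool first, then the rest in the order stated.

stool();
translate([-841, 0, 0]) picture_frame();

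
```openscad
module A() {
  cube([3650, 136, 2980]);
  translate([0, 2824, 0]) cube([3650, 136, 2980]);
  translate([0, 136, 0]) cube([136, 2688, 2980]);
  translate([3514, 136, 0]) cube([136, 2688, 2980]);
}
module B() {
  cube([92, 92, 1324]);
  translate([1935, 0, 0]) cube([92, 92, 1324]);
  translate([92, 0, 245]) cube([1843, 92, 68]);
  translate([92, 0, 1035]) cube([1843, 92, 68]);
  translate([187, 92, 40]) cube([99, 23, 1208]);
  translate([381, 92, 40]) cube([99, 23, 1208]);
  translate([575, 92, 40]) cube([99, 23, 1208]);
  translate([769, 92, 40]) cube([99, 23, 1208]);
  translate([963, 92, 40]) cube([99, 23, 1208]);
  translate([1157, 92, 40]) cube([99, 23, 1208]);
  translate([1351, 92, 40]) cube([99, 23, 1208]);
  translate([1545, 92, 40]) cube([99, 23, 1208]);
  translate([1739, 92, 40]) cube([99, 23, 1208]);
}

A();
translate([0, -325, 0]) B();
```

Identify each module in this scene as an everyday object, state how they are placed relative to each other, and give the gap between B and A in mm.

A is a house frame. B is a fence section. The fence section is on the floor beside the house frame on its −y side. The gap between the fence section and the house frame is 210 mm.

The fence section's nearest face is 210 mm from the house frame's −y face.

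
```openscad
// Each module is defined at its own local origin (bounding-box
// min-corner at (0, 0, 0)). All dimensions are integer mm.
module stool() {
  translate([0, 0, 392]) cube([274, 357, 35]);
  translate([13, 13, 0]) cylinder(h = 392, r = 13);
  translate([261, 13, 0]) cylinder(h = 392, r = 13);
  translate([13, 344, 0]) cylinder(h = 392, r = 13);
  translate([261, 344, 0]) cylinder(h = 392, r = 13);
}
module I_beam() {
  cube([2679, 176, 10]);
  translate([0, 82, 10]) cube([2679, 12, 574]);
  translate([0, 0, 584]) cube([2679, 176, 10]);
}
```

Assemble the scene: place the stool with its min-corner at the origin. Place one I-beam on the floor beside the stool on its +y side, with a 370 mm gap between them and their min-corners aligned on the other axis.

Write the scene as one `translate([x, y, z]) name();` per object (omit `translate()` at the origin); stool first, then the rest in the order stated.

stool();
translate([0, 727, 0]) I_beam();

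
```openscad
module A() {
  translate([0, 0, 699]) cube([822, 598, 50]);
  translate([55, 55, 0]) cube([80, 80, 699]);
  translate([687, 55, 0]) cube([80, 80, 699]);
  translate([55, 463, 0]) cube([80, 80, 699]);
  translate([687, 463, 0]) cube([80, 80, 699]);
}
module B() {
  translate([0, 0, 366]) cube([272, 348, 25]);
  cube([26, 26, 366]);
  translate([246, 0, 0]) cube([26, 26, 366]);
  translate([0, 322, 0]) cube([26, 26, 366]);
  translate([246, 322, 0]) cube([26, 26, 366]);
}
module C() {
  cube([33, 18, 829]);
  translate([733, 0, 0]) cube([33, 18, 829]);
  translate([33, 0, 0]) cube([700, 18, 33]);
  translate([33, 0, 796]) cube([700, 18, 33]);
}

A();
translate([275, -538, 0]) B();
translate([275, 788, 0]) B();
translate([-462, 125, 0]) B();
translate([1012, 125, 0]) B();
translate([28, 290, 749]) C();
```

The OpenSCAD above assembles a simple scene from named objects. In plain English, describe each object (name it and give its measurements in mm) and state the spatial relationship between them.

A is a rectangular dining table. The top is 822×598×50 mm with its upper surface at z = 749 mm. It stands on four 80×80 mm square legs, each inset 55 mm from the nearest pair of top edges, running from the floor to the underside of the top.

B is a four-legged stool. The seat is a 272×348×25 mm slab whose top surface is at z = 391 mm; four square legs, each 26×26 mm in cross-section, run from the floor (z = 0) to the underside of the seat, each flush with a corner of the seat.

C is a picture frame with a 700×763 mm rectangular opening (x by z) and a uniform 33 mm border on every side. Frame depth is 18 mm along y. It is built from two vertical stiles running the full outside height and two horizontal rails spanning the gap between the stiles.

Four stools sit around the table at the −y, +y, −x, +x sides. The picture frame is on top of the table, centred.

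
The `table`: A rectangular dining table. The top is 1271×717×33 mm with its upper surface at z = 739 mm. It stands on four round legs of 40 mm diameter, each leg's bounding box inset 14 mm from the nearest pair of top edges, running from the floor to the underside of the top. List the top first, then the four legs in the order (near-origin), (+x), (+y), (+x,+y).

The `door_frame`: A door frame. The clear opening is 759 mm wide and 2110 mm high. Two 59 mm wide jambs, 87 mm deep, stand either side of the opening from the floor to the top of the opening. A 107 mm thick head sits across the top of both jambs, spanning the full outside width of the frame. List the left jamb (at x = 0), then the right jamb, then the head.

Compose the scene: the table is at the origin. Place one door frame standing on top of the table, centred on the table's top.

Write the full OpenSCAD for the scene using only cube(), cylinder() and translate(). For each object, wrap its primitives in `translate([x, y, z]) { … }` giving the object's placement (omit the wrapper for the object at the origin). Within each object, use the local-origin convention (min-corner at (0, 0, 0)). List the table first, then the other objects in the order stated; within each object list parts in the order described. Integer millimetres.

translate([0, 0, 706]) cube([1271, 717, 33]);
translate([34, 34, 0]) cylinder(h = 706, r = 20);
translate([1237, 34, 0]) cylinder(h = 706, r = 20);
translate([34, 683, 0]) cylinder(h = 706, r = 20);
translate([1237, 683, 0]) cylinder(h = 706, r = 20);
translate([197, 315, 739]) {
  cube([59, 87, 2110]);
  translate([818, 0, 0]) cube([59, 87, 2110]);
  translate([0, 0, 2110]) cube([877, 87, 107]);
}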